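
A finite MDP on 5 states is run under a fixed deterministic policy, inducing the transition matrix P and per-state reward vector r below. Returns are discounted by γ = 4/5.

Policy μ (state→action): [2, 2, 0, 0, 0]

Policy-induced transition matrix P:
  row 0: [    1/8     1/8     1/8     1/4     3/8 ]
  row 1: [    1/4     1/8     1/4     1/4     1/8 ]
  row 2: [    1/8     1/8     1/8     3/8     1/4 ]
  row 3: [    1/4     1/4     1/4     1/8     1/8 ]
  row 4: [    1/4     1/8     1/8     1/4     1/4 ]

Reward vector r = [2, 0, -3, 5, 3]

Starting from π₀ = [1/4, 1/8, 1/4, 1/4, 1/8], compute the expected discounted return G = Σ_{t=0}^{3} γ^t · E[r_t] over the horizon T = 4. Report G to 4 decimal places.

G = 4.8520

t=0: π = [0.2500, 0.1250, 0.2500, 0.2500, 0.1250], E[r] = 1.3750, γ^t·E[r] = 1.375000, running G = 1.375000
t=1: π = [0.1875, 0.1563, 0.1719, 0.2500, 0.2344], E[r] = 1.8125, γ^t·E[r] = 1.450000, running G = 2.825000
t=2: π = [0.2051, 0.1563, 0.1758, 0.2402, 0.2227], E[r] = 1.7520, γ^t·E[r] = 1.121250, running G = 3.946250
t=3: π = [0.2024, 0.1550, 0.1746, 0.2419, 0.2261], E[r] = 1.7690, γ^t·E[r] = 0.905750, running G = 4.852000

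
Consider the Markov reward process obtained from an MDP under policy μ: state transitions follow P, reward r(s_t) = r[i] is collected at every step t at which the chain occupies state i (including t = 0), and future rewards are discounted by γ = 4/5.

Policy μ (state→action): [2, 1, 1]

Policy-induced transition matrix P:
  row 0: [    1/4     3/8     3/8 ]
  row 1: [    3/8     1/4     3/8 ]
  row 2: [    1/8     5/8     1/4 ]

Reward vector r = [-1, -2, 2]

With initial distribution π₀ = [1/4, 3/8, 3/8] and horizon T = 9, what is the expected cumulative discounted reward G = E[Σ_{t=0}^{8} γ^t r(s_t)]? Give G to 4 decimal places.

G = -1.6274

t=0: π = [0.2500, 0.3750, 0.3750], E[r] = -0.2500, γ^t·E[r] = -0.250000, running G = -0.250000
t=1: π = [0.2500, 0.4219, 0.3281], E[r] = -0.4375, γ^t·E[r] = -0.350000, running G = -0.600000
t=2: π = [0.2617, 0.4043, 0.3340], E[r] = -0.4023, γ^t·E[r] = -0.257500, running G = -0.857500
t=3: π = [0.2588, 0.4080, 0.3333], E[r] = -0.4082, γ^t·E[r] = -0.209000, running G = -1.066500
t=4: π = [0.2593, 0.4073, 0.3333], E[r] = -0.4073, γ^t·E[r] = -0.166825, running G = -1.233325
t=5: π = [0.2592, 0.4074, 0.3333], E[r] = -0.4074, γ^t·E[r] = -0.133505, running G = -1.366830
t=6: π = [0.2593, 0.4074, 0.3333], E[r] = -0.4074, γ^t·E[r] = -0.106799, running G = -1.473629
t=7: π = [0.2593, 0.4074, 0.3333], E[r] = -0.4074, γ^t·E[r] = -0.085440, running G = -1.559068
t=8: π = [0.2593, 0.4074, 0.3333], E[r] = -0.4074, γ^t·E[r] = -0.068352, running G = -1.627420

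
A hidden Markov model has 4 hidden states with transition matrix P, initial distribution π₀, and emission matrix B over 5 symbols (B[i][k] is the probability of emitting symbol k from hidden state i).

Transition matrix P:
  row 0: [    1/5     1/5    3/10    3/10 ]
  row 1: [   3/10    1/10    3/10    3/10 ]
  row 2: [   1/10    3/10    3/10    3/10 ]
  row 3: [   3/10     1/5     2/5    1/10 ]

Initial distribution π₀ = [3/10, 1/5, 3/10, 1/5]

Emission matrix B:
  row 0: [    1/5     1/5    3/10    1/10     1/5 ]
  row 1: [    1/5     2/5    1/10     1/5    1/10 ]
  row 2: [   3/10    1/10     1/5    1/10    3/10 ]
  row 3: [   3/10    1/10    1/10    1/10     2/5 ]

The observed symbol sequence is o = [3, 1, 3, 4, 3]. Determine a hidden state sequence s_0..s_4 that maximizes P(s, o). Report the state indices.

path = [2, 1, 3, 2, 1]

t=0: δ = [3.000e-02, 4.000e-02, 3.000e-02, 2.000e-02]  (obs o_0=3)
t=1: δ = [2.400e-03, 3.600e-03, 1.200e-03, 1.200e-03]  ψ = [1, 2, 1, 1]  (obs o_1=1)
t=2: δ = [1.080e-04, 9.600e-05, 1.080e-04, 1.080e-04]  ψ = [1, 0, 1, 1]  (obs o_2=3)
t=3: δ = [6.480e-06, 3.240e-06, 1.296e-05, 1.296e-05]  ψ = [3, 2, 3, 0]  (obs o_3=4)
t=4: δ = [3.888e-07, 7.776e-07, 5.184e-07, 3.888e-07]  ψ = [3, 2, 3, 2]  (obs o_4=3)
backtrack: best end state = 1; path = [2, 1, 3, 2, 1]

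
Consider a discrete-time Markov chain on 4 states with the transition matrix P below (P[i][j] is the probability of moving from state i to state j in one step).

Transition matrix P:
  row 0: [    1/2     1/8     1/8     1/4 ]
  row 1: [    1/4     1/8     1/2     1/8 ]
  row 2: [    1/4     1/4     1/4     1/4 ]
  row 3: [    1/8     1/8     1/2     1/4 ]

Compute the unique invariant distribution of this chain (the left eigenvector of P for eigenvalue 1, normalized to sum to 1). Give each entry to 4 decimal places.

Balance equations π_j = Σ_i π_i·P[i][j]:
  π_0 = 1/2·π_0 + 1/4·π_1 + 1/4·π_2 + 1/8·π_3
  π_1 = 1/8·π_0 + 1/8·π_1 + 1/4·π_2 + 1/8·π_3
  π_2 = 1/8·π_0 + 1/2·π_1 + 1/4·π_2 + 1/2·π_3
  normalize: π_0 + π_1 + π_2 + π_3 = 1
Solving the linear system gives exactly π = [18/61, 10/61, 19/61, 14/61].

π = [0.2951, 0.1639, 0.3115, 0.2295]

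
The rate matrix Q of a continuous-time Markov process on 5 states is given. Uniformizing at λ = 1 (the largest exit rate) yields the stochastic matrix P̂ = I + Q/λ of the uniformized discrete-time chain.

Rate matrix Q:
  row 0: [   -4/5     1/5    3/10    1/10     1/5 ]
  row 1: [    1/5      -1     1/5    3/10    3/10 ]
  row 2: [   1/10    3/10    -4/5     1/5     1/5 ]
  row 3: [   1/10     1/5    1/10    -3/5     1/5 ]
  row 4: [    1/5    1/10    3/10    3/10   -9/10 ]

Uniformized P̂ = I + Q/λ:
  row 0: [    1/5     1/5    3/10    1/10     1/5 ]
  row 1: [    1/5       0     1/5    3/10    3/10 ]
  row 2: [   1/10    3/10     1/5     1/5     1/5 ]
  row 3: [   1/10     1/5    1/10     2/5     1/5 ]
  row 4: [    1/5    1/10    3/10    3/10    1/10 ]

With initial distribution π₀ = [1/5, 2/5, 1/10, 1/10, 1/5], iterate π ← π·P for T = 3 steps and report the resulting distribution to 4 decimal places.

π = [0.1519, 0.1667, 0.2073, 0.2751, 0.1990]

t=0: π = [0.2000, 0.4000, 0.1000, 0.1000, 0.2000]
t=1: π = [0.1800, 0.1100, 0.2300, 0.2600, 0.2200]
t=2: π = [0.1510, 0.1790, 0.2140, 0.2670, 0.1890]
t=3: π = [0.1519, 0.1667, 0.2073, 0.2751, 0.1990]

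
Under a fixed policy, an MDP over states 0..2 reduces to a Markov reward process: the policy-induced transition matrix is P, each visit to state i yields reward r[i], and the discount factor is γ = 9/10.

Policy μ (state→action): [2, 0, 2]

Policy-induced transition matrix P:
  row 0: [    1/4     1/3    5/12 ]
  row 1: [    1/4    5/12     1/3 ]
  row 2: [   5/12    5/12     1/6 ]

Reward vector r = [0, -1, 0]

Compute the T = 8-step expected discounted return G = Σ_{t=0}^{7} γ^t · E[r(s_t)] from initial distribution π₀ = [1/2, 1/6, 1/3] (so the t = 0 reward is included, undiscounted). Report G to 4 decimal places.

G = -1.9899

t=0: π = [0.5000, 0.1667, 0.3333], E[r] = -0.1667, γ^t·E[r] = -0.166667, running G = -0.166667
t=1: π = [0.3056, 0.3750, 0.3194], E[r] = -0.3750, γ^t·E[r] = -0.337500, running G = -0.504167
t=2: π = [0.3032, 0.3912, 0.3056], E[r] = -0.3912, γ^t·E[r] = -0.316875, running G = -0.821042
t=3: π = [0.3009, 0.3914, 0.3077], E[r] = -0.3914, γ^t·E[r] = -0.285328, running G = -1.106370
t=4: π = [0.3013, 0.3916, 0.3071], E[r] = -0.3916, γ^t·E[r] = -0.256922, running G = -1.363292
t=5: π = [0.3012, 0.3916, 0.3073], E[r] = -0.3916, γ^t·E[r] = -0.231212, running G = -1.594504
t=6: π = [0.3012, 0.3916, 0.3072], E[r] = -0.3916, γ^t·E[r] = -0.208095, running G = -1.802599
t=7: π = [0.3012, 0.3916, 0.3072], E[r] = -0.3916, γ^t·E[r] = -0.187285, running G = -1.989884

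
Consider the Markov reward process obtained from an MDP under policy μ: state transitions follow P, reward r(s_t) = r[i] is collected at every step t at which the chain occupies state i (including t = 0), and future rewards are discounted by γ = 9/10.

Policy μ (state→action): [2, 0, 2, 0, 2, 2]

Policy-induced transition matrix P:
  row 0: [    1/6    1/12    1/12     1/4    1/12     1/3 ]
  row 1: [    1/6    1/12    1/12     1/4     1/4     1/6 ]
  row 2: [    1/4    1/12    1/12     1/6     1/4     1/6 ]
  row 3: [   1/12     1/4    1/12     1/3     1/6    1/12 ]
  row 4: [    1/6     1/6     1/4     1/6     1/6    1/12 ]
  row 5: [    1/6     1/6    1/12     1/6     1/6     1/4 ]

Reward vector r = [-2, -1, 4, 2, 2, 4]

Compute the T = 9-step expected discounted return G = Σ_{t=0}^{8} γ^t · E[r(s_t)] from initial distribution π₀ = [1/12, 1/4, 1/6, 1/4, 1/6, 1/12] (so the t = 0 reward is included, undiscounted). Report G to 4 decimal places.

t=0: π = [0.0833, 0.2500, 0.1667, 0.2500, 0.1667, 0.0833], E[r] = 1.4167, γ^t·E[r] = 1.416667, running G = 1.416667
t=1: π = [0.1597, 0.1458, 0.1111, 0.2361, 0.1944, 0.1528], E[r] = 1.4514, γ^t·E[r] = 1.306250, running G = 2.722917
t=2: π = [0.1563, 0.1516, 0.1157, 0.2315, 0.1748, 0.1701], E[r] = 1.4919, γ^t·E[r] = 1.208438, running G = 3.931354
t=3: π = [0.1570, 0.1507, 0.1125, 0.2309, 0.1759, 0.1730], E[r] = 1.4909, γ^t·E[r] = 1.086891, running G = 5.018245
t=4: π = [0.1568, 0.1509, 0.1127, 0.2308, 0.1755, 0.1734], E[r] = 1.4921, γ^t·E[r] = 0.978993, running G = 5.997237
t=5: π = [0.1568, 0.1509, 0.1126, 0.2308, 0.1756, 0.1734], E[r] = 1.4920, γ^t·E[r] = 0.881038, running G = 6.878275
t=6: π = [0.1568, 0.1509, 0.1126, 0.2308, 0.1756, 0.1734], E[r] = 1.4921, γ^t·E[r] = 0.792950, running G = 7.671225
t=7: π = [0.1568, 0.1509, 0.1126, 0.2308, 0.1756, 0.1734], E[r] = 1.4921, γ^t·E[r] = 0.713654, running G = 8.384879
t=8: π = [0.1568, 0.1509, 0.1126, 0.2308, 0.1756, 0.1734], E[r] = 1.4921, γ^t·E[r] = 0.642289, running G = 9.027168

G = 9.0272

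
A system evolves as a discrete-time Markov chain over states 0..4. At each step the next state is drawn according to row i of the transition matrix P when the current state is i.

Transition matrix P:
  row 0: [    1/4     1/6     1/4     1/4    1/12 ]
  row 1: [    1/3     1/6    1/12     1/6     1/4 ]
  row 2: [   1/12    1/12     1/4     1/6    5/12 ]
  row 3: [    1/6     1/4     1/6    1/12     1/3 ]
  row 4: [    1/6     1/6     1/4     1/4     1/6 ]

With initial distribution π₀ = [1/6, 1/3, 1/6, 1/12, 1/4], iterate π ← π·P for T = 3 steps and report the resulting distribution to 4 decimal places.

t=0: π = [0.1667, 0.3333, 0.1667, 0.0833, 0.2500]
t=1: π = [0.2222, 0.1597, 0.1875, 0.1944, 0.2361]
t=2: π = [0.1962, 0.1672, 0.2072, 0.1887, 0.2407]
t=3: π = [0.1936, 0.1651, 0.2064, 0.1874, 0.2475]

π = [0.1936, 0.1651, 0.2064, 0.1874, 0.2475]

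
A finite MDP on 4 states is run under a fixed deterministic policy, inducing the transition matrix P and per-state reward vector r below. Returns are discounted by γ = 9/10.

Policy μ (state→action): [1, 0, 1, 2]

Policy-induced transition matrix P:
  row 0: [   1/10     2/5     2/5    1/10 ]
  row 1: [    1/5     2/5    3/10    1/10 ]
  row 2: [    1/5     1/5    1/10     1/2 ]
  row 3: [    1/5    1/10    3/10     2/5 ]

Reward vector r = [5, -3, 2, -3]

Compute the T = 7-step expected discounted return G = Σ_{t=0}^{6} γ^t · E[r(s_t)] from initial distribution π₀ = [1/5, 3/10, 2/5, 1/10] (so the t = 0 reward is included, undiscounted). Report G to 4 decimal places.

t=0: π = [0.2000, 0.3000, 0.4000, 0.1000], E[r] = 0.6000, γ^t·E[r] = 0.600000, running G = 0.600000
t=1: π = [0.1800, 0.2900, 0.2400, 0.2900], E[r] = -0.3600, γ^t·E[r] = -0.324000, running G = 0.276000
t=2: π = [0.1820, 0.2650, 0.2700, 0.2830], E[r] = -0.1940, γ^t·E[r] = -0.157140, running G = 0.118860
t=3: π = [0.1818, 0.2611, 0.2642, 0.2929], E[r] = -0.2246, γ^t·E[r] = -0.163733, running G = -0.044873
t=4: π = [0.1818, 0.2593, 0.2653, 0.2936], E[r] = -0.2187, γ^t·E[r] = -0.143515, running G = -0.188389
t=5: π = [0.1818, 0.2589, 0.2651, 0.2942], E[r] = -0.2199, γ^t·E[r] = -0.129840, running G = -0.318229
t=6: π = [0.1818, 0.2587, 0.2652, 0.2943], E[r] = -0.2197, γ^t·E[r] = -0.116736, running G = -0.434965

G = -0.4350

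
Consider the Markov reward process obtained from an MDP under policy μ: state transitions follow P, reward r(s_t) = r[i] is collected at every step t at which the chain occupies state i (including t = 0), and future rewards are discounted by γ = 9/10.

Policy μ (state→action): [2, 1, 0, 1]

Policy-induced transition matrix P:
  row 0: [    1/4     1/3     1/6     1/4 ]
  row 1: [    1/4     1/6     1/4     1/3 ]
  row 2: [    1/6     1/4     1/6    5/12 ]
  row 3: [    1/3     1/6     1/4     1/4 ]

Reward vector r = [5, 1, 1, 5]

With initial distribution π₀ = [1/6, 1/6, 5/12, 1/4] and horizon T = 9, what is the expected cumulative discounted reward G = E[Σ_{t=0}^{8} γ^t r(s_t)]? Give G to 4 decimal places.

G = 19.3447

t=0: π = [0.1667, 0.1667, 0.4167, 0.2500], E[r] = 2.6667, γ^t·E[r] = 2.666667, running G = 2.666667
t=1: π = [0.2361, 0.2292, 0.2014, 0.3333], E[r] = 3.2778, γ^t·E[r] = 2.950000, running G = 5.616667
t=2: π = [0.2610, 0.2228, 0.2135, 0.3027], E[r] = 3.2546, γ^t·E[r] = 2.636250, running G = 8.252917
t=3: π = [0.2574, 0.2280, 0.2105, 0.3042], E[r] = 3.2463, γ^t·E[r] = 2.366578, running G = 10.619495
t=4: π = [0.2578, 0.2271, 0.2110, 0.3041], E[r] = 3.2475, γ^t·E[r] = 2.130701, running G = 12.750196
t=5: π = [0.2578, 0.2272, 0.2109, 0.3041], E[r] = 3.2474, γ^t·E[r] = 1.917556, running G = 14.667751
t=6: π = [0.2578, 0.2272, 0.2109, 0.3041], E[r] = 3.2474, γ^t·E[r] = 1.725809, running G = 16.393561
t=7: π = [0.2578, 0.2272, 0.2109, 0.3041], E[r] = 3.2474, γ^t·E[r] = 1.553227, running G = 17.946788
t=8: π = [0.2578, 0.2272, 0.2109, 0.3041], E[r] = 3.2474, γ^t·E[r] = 1.397905, running G = 19.344692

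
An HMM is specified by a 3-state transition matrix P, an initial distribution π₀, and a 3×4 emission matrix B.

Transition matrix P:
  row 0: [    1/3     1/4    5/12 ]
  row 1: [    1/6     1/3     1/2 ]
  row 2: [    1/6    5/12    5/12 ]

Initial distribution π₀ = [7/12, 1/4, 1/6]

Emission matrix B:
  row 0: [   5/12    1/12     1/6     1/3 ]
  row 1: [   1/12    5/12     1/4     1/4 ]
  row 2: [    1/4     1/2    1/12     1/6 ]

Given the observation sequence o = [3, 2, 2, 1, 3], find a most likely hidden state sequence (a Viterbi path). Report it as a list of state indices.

t=0: δ = [1.944e-01, 6.250e-02, 2.778e-02]  (obs o_0=3)
t=1: δ = [1.080e-02, 1.215e-02, 6.752e-03]  ψ = [0, 0, 0]  (obs o_1=2)
t=2: δ = [6.001e-04, 1.013e-03, 5.064e-04]  ψ = [0, 1, 1]  (obs o_2=2)
t=3: δ = [1.667e-05, 1.407e-04, 2.532e-04]  ψ = [0, 1, 1]  (obs o_3=1)
t=4: δ = [1.407e-05, 2.637e-05, 1.758e-05]  ψ = [2, 2, 2]  (obs o_4=3)
backtrack: best end state = 1; path = [0, 1, 1, 2, 1]

path = [0, 1, 1, 2, 1]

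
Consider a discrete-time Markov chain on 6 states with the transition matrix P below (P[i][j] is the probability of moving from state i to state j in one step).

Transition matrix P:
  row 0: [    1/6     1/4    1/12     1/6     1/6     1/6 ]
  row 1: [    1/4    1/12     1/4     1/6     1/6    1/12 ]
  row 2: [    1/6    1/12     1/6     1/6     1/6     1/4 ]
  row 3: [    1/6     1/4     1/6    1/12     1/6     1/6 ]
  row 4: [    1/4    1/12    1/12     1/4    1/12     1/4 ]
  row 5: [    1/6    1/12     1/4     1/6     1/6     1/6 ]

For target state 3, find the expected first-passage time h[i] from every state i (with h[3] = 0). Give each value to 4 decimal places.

First-step conditioning: h[3] = 0; for i ≠ 3, h[i] = 1 + Σ_k P[i][k]·h[k].
  h[0] = 1 + 1/6·h[0] + 1/4·h[1] + 1/12·h[2] + 1/6·h[4] + 1/6·h[5]
  h[1] = 1 + 1/4·h[0] + 1/12·h[1] + 1/4·h[2] + 1/6·h[4] + 1/12·h[5]
  h[2] = 1 + 1/6·h[0] + 1/12·h[1] + 1/6·h[2] + 1/6·h[4] + 1/4·h[5]
  h[4] = 1 + 1/4·h[0] + 1/12·h[1] + 1/12·h[2] + 1/12·h[4] + 1/4·h[5]
  h[5] = 1 + 1/6·h[0] + 1/12·h[1] + 1/4·h[2] + 1/6·h[4] + 1/6·h[5]
Solving the 5×5 linear system over states ≠ 3 gives exactly h = [39/7, 39/7, 39/7, 0, 36/7, 39/7] (h[3] = 0 is the target).

h = [5.5714, 5.5714, 5.5714, 0.0000, 5.1429, 5.5714]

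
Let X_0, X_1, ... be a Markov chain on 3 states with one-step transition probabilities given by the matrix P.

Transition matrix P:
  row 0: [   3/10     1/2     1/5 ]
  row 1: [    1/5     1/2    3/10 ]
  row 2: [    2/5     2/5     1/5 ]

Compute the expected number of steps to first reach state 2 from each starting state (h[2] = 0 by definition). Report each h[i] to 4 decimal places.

h = [4.0000, 3.6000, 0.0000]

First-step conditioning: h[2] = 0; for i ≠ 2, h[i] = 1 + Σ_k P[i][k]·h[k].
  h[0] = 1 + 3/10·h[0] + 1/2·h[1]
  h[1] = 1 + 1/5·h[0] + 1/2·h[1]
Solving the 2×2 linear system over states ≠ 2 gives exactly h = [4, 18/5, 0] (h[2] = 0 is the target).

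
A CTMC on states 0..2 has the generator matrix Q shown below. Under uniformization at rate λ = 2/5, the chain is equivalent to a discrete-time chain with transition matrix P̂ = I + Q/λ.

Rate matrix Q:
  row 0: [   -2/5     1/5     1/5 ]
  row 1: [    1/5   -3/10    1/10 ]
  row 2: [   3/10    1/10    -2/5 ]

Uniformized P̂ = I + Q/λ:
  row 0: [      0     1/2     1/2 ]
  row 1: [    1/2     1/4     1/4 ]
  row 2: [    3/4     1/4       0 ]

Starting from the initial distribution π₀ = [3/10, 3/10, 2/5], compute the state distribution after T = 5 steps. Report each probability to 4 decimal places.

π = [0.3929, 0.3396, 0.2675]

t=0: π = [0.3000, 0.3000, 0.4000]
t=1: π = [0.4500, 0.3250, 0.2250]
t=2: π = [0.3313, 0.3625, 0.3063]
t=3: π = [0.4109, 0.3328, 0.2563]
t=4: π = [0.3586, 0.3527, 0.2887]
t=5: π = [0.3929, 0.3396, 0.2675]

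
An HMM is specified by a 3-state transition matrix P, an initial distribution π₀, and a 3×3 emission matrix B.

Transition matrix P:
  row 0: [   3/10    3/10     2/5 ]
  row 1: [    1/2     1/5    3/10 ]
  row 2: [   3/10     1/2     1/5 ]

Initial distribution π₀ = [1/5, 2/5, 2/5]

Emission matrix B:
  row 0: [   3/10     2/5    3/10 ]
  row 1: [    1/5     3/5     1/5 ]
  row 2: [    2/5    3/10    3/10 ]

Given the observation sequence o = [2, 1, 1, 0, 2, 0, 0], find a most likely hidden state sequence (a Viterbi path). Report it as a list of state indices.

t=0: δ = [6.000e-02, 8.000e-02, 1.200e-01]  (obs o_0=2)
t=1: δ = [1.600e-02, 3.600e-02, 7.200e-03]  ψ = [1, 2, 0]  (obs o_1=1)
t=2: δ = [7.200e-03, 4.320e-03, 3.240e-03]  ψ = [1, 1, 1]  (obs o_2=1)
t=3: δ = [6.480e-04, 4.320e-04, 1.152e-03]  ψ = [0, 0, 0]  (obs o_3=0)
t=4: δ = [1.037e-04, 1.152e-04, 7.776e-05]  ψ = [2, 2, 0]  (obs o_4=2)
t=5: δ = [1.728e-05, 7.776e-06, 1.659e-05]  ψ = [1, 2, 0]  (obs o_5=0)
t=6: δ = [1.555e-06, 1.659e-06, 2.765e-06]  ψ = [0, 2, 0]  (obs o_6=0)
backtrack: best end state = 2; path = [2, 1, 0, 2, 1, 0, 2]

path = [2, 1, 0, 2, 1, 0, 2]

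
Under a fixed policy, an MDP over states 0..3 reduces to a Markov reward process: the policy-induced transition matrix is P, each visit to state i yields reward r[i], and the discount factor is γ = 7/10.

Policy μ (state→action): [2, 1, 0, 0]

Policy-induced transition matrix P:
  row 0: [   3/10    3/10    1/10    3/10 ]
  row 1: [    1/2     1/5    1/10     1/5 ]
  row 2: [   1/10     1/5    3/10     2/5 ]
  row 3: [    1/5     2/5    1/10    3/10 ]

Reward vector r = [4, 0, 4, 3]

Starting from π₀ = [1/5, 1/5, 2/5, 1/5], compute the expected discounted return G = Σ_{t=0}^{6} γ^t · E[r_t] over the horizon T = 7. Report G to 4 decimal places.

G = 8.3314

t=0: π = [0.2000, 0.2000, 0.4000, 0.2000], E[r] = 3.0000, γ^t·E[r] = 3.000000, running G = 3.000000
t=1: π = [0.2400, 0.2600, 0.1800, 0.3200], E[r] = 2.6400, γ^t·E[r] = 1.848000, running G = 4.848000
t=2: π = [0.2840, 0.2880, 0.1360, 0.2920], E[r] = 2.5560, γ^t·E[r] = 1.252440, running G = 6.100440
t=3: π = [0.3012, 0.2868, 0.1272, 0.2848], E[r] = 2.5680, γ^t·E[r] = 0.880824, running G = 6.981264
t=4: π = [0.3034, 0.2871, 0.1254, 0.2840], E[r] = 2.5676, γ^t·E[r] = 0.616490, running G = 7.597754
t=5: π = [0.3039, 0.2872, 0.1251, 0.2838], E[r] = 2.5676, γ^t·E[r] = 0.431529, running G = 8.029284
t=6: π = [0.3040, 0.2872, 0.1250, 0.2838], E[r] = 2.5676, γ^t·E[r] = 0.302072, running G = 8.331355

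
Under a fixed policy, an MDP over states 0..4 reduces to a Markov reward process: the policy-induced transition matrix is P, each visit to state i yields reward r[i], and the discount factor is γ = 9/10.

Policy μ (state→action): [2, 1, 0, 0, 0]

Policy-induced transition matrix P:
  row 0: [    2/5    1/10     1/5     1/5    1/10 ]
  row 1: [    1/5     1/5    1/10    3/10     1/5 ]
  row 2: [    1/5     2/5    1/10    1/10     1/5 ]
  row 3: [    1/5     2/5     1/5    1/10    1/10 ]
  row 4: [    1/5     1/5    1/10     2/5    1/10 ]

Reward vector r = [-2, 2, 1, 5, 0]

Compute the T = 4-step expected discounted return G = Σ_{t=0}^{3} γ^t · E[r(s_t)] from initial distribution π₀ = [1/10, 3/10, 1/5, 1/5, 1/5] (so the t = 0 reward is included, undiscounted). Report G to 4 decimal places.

G = 4.7598

t=0: π = [0.1000, 0.3000, 0.2000, 0.2000, 0.2000], E[r] = 1.6000, γ^t·E[r] = 1.600000, running G = 1.600000
t=1: π = [0.2200, 0.2700, 0.1300, 0.2300, 0.1500], E[r] = 1.3800, γ^t·E[r] = 1.242000, running G = 2.842000
t=2: π = [0.2440, 0.2500, 0.1450, 0.2210, 0.1400], E[r] = 1.2620, γ^t·E[r] = 1.022220, running G = 3.864220
t=3: π = [0.2488, 0.2488, 0.1465, 0.2164, 0.1395], E[r] = 1.2285, γ^t·E[r] = 0.895577, running G = 4.759797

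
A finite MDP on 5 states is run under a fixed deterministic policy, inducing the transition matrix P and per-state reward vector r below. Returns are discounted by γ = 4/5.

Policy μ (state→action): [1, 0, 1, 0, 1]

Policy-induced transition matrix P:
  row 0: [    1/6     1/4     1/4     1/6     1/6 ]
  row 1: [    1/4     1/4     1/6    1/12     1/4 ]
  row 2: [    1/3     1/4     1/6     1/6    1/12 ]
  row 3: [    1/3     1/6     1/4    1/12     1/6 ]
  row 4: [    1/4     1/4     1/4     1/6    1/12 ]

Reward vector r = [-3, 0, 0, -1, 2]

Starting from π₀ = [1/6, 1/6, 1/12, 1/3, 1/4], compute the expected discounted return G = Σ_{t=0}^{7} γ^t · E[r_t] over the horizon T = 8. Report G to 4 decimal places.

G = -2.2504

t=0: π = [0.1667, 0.1667, 0.0833, 0.3333, 0.2500], E[r] = -0.3333, γ^t·E[r] = -0.333333, running G = -0.333333
t=1: π = [0.2708, 0.2222, 0.2292, 0.1250, 0.1528], E[r] = -0.6319, γ^t·E[r] = -0.505556, running G = -0.838889
t=2: π = [0.2569, 0.2396, 0.2124, 0.1377, 0.1534], E[r] = -0.6019, γ^t·E[r] = -0.385185, running G = -1.224074
t=3: π = [0.2578, 0.2385, 0.2123, 0.1352, 0.1562], E[r] = -0.5962, γ^t·E[r] = -0.305259, running G = -1.529333
t=4: π = [0.2575, 0.2387, 0.2124, 0.1355, 0.1558], E[r] = -0.5963, γ^t·E[r] = -0.244244, running G = -1.773577
t=5: π = [0.2575, 0.2387, 0.2124, 0.1355, 0.1559], E[r] = -0.5964, γ^t·E[r] = -0.195412, running G = -1.968989
t=6: π = [0.2575, 0.2387, 0.2124, 0.1355, 0.1559], E[r] = -0.5963, γ^t·E[r] = -0.156325, running G = -2.125314
t=7: π = [0.2575, 0.2387, 0.2124, 0.1355, 0.1559], E[r] = -0.5963, γ^t·E[r] = -0.125061, running G = -2.250375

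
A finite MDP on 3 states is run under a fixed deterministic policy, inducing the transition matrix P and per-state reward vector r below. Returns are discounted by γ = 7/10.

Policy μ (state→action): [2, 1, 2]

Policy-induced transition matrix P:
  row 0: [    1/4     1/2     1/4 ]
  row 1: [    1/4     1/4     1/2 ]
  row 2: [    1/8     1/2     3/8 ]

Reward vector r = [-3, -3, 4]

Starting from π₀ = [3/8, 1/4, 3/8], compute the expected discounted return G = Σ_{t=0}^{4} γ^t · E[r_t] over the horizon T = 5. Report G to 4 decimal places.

G = -0.9177

t=0: π = [0.3750, 0.2500, 0.3750], E[r] = -0.3750, γ^t·E[r] = -0.375000, running G = -0.375000
t=1: π = [0.2031, 0.4375, 0.3594], E[r] = -0.4844, γ^t·E[r] = -0.339063, running G = -0.714063
t=2: π = [0.2051, 0.3906, 0.4043], E[r] = -0.1699, γ^t·E[r] = -0.083262, running G = -0.797324
t=3: π = [0.1995, 0.4023, 0.3982], E[r] = -0.2126, γ^t·E[r] = -0.072938, running G = -0.870262
t=4: π = [0.2002, 0.3994, 0.4004], E[r] = -0.1975, γ^t·E[r] = -0.047415, running G = -0.917677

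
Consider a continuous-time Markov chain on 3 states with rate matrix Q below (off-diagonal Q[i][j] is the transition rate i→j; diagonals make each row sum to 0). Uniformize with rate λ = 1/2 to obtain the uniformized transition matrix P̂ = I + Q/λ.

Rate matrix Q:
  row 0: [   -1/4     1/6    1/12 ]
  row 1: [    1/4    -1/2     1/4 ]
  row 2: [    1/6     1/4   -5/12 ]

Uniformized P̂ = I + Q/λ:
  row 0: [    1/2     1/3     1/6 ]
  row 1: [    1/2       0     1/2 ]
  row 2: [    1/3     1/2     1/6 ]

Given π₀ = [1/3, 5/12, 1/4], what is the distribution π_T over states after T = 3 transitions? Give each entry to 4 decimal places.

t=0: π = [0.3333, 0.4167, 0.2500]
t=1: π = [0.4583, 0.2361, 0.3056]
t=2: π = [0.4491, 0.3056, 0.2454]
t=3: π = [0.4591, 0.2724, 0.2685]

π = [0.4591, 0.2724, 0.2685]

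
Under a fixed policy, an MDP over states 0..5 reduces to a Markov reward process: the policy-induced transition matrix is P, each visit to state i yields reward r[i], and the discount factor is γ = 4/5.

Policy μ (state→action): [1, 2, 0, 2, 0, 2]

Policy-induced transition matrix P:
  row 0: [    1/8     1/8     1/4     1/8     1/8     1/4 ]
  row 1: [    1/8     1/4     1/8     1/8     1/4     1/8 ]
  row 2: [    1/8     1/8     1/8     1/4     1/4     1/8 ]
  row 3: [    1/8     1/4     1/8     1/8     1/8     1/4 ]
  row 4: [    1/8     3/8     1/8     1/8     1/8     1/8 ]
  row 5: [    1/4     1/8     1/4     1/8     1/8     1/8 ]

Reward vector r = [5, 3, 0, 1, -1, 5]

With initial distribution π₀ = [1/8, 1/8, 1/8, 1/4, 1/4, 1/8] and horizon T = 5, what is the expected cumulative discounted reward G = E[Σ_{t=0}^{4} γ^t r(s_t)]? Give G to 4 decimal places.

G = 6.7686

t=0: π = [0.1250, 0.1250, 0.1250, 0.2500, 0.2500, 0.1250], E[r] = 1.6250, γ^t·E[r] = 1.625000, running G = 1.625000
t=1: π = [0.1406, 0.2344, 0.1563, 0.1406, 0.1563, 0.1719], E[r] = 2.2500, γ^t·E[r] = 1.800000, running G = 3.425000
t=2: π = [0.1465, 0.2109, 0.1641, 0.1445, 0.1738, 0.1602], E[r] = 2.1367, γ^t·E[r] = 1.367500, running G = 4.792500
t=3: π = [0.1450, 0.2129, 0.1633, 0.1455, 0.1719, 0.1614], E[r] = 2.1443, γ^t·E[r] = 1.097875, running G = 5.890375
t=4: π = [0.1452, 0.2128, 0.1633, 0.1454, 0.1720, 0.1613], E[r] = 2.1441, γ^t·E[r] = 0.878238, running G = 6.768613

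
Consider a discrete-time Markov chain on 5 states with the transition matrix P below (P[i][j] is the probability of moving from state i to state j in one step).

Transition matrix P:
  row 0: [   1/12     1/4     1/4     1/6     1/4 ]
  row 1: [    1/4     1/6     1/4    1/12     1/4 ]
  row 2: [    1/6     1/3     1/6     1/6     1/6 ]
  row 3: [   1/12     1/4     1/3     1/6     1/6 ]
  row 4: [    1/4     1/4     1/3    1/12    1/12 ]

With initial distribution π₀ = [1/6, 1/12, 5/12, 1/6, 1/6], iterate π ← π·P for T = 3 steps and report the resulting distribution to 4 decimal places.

t=0: π = [0.1667, 0.0833, 0.4167, 0.1667, 0.1667]
t=1: π = [0.1597, 0.2778, 0.2431, 0.1458, 0.1736]
t=2: π = [0.1788, 0.2471, 0.2564, 0.1291, 0.1887]
t=3: π = [0.1773, 0.2508, 0.2551, 0.1304, 0.1864]

π = [0.1773, 0.2508, 0.2551, 0.1304, 0.1864]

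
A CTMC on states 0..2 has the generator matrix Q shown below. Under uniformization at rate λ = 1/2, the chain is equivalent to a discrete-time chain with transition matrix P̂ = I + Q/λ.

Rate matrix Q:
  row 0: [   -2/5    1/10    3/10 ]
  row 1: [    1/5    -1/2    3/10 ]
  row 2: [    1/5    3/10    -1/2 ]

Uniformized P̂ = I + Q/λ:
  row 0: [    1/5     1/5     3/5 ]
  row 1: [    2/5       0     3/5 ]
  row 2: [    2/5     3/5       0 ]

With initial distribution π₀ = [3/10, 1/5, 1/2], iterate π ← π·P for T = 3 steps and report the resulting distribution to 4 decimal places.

t=0: π = [0.3000, 0.2000, 0.5000]
t=1: π = [0.3400, 0.3600, 0.3000]
t=2: π = [0.3320, 0.2480, 0.4200]
t=3: π = [0.3336, 0.3184, 0.3480]

π = [0.3336, 0.3184, 0.3480]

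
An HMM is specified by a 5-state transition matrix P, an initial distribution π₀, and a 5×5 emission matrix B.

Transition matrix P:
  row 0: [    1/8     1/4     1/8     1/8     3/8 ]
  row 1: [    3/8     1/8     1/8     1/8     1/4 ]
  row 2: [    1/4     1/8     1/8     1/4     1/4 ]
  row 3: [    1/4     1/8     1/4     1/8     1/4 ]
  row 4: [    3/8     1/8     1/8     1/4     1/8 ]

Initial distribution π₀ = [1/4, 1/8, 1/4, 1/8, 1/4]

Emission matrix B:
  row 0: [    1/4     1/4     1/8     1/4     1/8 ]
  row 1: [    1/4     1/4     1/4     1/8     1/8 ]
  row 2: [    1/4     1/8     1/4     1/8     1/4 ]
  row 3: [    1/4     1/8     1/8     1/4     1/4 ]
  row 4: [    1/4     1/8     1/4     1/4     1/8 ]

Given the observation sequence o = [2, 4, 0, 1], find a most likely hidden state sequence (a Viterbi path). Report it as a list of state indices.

path = [4, 0, 4, 0]

t=0: δ = [3.125e-02, 3.125e-02, 6.250e-02, 1.562e-02, 6.250e-02]  (obs o_0=2)
t=1: δ = [2.930e-03, 9.766e-04, 1.953e-03, 3.906e-03, 1.953e-03]  ψ = [4, 0, 2, 2, 2]  (obs o_1=4)
t=2: δ = [2.441e-04, 1.831e-04, 2.441e-04, 1.221e-04, 2.747e-04]  ψ = [3, 0, 3, 2, 0]  (obs o_2=0)
t=3: δ = [2.575e-05, 1.526e-05, 4.292e-06, 8.583e-06, 1.144e-05]  ψ = [4, 0, 4, 4, 0]  (obs o_3=1)
backtrack: best end state = 0; path = [4, 0, 4, 0]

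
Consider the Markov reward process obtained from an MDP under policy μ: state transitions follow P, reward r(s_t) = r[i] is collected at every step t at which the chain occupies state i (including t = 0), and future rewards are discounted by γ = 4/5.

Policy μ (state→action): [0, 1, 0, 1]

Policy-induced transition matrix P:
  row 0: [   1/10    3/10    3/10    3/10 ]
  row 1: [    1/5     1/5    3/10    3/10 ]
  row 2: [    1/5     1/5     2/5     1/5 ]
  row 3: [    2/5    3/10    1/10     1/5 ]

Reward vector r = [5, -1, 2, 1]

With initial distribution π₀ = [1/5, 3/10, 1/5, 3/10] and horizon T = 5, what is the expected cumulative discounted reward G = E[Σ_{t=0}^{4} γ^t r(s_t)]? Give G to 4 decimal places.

G = 5.4110

t=0: π = [0.2000, 0.3000, 0.2000, 0.3000], E[r] = 1.4000, γ^t·E[r] = 1.400000, running G = 1.400000
t=1: π = [0.2400, 0.2500, 0.2600, 0.2500], E[r] = 1.7200, γ^t·E[r] = 1.376000, running G = 2.776000
t=2: π = [0.2260, 0.2490, 0.2760, 0.2490], E[r] = 1.6820, γ^t·E[r] = 1.076480, running G = 3.852480
t=3: π = [0.2272, 0.2475, 0.2778, 0.2475], E[r] = 1.6916, γ^t·E[r] = 0.866099, running G = 4.718579
t=4: π = [0.2268, 0.2475, 0.2783, 0.2475], E[r] = 1.6905, γ^t·E[r] = 0.692412, running G = 5.410992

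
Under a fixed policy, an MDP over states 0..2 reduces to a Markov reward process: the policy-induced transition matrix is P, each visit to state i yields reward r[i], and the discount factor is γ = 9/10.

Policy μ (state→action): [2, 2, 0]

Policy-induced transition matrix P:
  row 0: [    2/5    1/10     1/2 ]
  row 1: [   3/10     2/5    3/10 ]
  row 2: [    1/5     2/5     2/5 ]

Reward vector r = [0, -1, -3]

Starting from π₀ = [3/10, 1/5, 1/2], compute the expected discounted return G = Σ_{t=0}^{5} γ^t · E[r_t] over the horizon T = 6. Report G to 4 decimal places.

G = -7.2812

t=0: π = [0.3000, 0.2000, 0.5000], E[r] = -1.7000, γ^t·E[r] = -1.700000, running G = -1.700000
t=1: π = [0.2800, 0.3100, 0.4100], E[r] = -1.5400, γ^t·E[r] = -1.386000, running G = -3.086000
t=2: π = [0.2870, 0.3160, 0.3970], E[r] = -1.5070, γ^t·E[r] = -1.220670, running G = -4.306670
t=3: π = [0.2890, 0.3139, 0.3971], E[r] = -1.5052, γ^t·E[r] = -1.097291, running G = -5.403961
t=4: π = [0.2892, 0.3133, 0.3975], E[r] = -1.5058, γ^t·E[r] = -0.987975, running G = -6.391936
t=5: π = [0.2892, 0.3132, 0.3976], E[r] = -1.5060, γ^t·E[r] = -0.889284, running G = -7.281220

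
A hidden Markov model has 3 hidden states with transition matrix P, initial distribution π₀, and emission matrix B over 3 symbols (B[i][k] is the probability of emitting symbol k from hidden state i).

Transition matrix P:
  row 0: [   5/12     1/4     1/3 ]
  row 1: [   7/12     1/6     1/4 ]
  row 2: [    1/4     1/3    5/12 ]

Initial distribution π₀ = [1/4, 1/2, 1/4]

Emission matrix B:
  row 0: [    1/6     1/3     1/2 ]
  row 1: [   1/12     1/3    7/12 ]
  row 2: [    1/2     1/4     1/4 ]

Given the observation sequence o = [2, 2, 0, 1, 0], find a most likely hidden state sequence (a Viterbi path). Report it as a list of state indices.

path = [1, 0, 2, 2, 2]

t=0: δ = [1.250e-01, 2.917e-01, 6.250e-02]  (obs o_0=2)
t=1: δ = [8.507e-02, 2.836e-02, 1.823e-02]  ψ = [1, 1, 1]  (obs o_1=2)
t=2: δ = [5.908e-03, 1.772e-03, 1.418e-02]  ψ = [0, 0, 0]  (obs o_2=0)
t=3: δ = [1.182e-03, 1.575e-03, 1.477e-03]  ψ = [2, 2, 2]  (obs o_3=1)
t=4: δ = [1.532e-04, 4.103e-05, 3.077e-04]  ψ = [1, 2, 2]  (obs o_4=0)
backtrack: best end state = 2; path = [1, 0, 2, 2, 2]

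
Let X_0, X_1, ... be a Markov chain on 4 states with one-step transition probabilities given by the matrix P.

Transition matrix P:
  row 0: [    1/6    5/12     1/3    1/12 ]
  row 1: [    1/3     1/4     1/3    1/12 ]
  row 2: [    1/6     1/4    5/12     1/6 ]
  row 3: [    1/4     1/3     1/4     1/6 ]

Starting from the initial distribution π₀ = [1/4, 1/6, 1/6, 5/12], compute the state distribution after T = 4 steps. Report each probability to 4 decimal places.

t=0: π = [0.2500, 0.1667, 0.1667, 0.4167]
t=1: π = [0.2292, 0.3264, 0.3125, 0.1319]
t=2: π = [0.2321, 0.2992, 0.3484, 0.1204]
t=3: π = [0.2266, 0.2987, 0.3523, 0.1224]
t=4: π = [0.2267, 0.2980, 0.3525, 0.1229]

π = [0.2267, 0.2980, 0.3525, 0.1229]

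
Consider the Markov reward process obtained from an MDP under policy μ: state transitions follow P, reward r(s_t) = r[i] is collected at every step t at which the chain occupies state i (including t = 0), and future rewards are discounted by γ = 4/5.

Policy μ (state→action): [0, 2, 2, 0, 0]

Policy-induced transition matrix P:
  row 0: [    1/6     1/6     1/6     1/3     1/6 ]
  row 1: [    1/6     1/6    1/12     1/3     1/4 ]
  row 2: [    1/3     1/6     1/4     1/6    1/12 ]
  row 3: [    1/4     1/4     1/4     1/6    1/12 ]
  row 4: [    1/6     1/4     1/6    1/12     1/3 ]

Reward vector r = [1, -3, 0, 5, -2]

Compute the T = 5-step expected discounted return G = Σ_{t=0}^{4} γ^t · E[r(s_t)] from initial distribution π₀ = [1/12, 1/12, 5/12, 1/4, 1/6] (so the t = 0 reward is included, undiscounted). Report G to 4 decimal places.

t=0: π = [0.0833, 0.0833, 0.4167, 0.2500, 0.1667], E[r] = 0.7500, γ^t·E[r] = 0.750000, running G = 0.750000
t=1: π = [0.2569, 0.2014, 0.2153, 0.1806, 0.1458], E[r] = 0.2639, γ^t·E[r] = 0.211111, running G = 0.961111
t=2: π = [0.2176, 0.1939, 0.1829, 0.2309, 0.1748], E[r] = 0.4410, γ^t·E[r] = 0.282222, running G = 1.243333
t=3: π = [0.2164, 0.2005, 0.1850, 0.2207, 0.1775], E[r] = 0.3634, γ^t·E[r] = 0.186074, running G = 1.429407
t=4: π = [0.2159, 0.1998, 0.1838, 0.2214, 0.1791], E[r] = 0.3648, γ^t·E[r] = 0.149435, running G = 1.578843

G = 1.5788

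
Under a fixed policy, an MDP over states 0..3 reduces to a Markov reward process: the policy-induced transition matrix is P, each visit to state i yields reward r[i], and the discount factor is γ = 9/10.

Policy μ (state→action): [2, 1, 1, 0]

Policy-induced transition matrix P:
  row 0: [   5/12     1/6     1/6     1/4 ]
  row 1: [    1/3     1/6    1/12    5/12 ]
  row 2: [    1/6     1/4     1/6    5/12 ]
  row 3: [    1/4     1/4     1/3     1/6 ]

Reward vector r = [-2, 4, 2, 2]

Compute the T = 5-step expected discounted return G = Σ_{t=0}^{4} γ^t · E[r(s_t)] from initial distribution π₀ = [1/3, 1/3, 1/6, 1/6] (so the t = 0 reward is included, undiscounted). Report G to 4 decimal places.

G = 4.9753

t=0: π = [0.3333, 0.3333, 0.1667, 0.1667], E[r] = 1.3333, γ^t·E[r] = 1.333333, running G = 1.333333
t=1: π = [0.3194, 0.1944, 0.1667, 0.3194], E[r] = 1.1111, γ^t·E[r] = 1.000000, running G = 2.333333
t=2: π = [0.3056, 0.2072, 0.2037, 0.2836], E[r] = 1.1921, γ^t·E[r] = 0.965625, running G = 3.298958
t=3: π = [0.3012, 0.2073, 0.1967, 0.2948], E[r] = 1.2097, γ^t·E[r] = 0.881859, running G = 4.180818
t=4: π = [0.3011, 0.2076, 0.1985, 0.2928], E[r] = 1.2109, γ^t·E[r] = 0.794475, running G = 4.975293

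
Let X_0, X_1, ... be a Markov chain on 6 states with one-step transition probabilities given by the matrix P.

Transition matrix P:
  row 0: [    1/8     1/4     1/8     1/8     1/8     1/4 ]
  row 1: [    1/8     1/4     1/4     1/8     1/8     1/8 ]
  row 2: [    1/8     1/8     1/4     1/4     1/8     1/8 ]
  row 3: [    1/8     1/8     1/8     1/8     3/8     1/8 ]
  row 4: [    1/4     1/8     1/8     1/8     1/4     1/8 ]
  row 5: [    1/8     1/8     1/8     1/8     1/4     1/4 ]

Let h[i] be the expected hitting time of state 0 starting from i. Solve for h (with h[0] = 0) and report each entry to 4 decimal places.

h = [0.0000, 6.6352, 6.6062, 6.4029, 5.6915, 6.5045]

First-step conditioning: h[0] = 0; for i ≠ 0, h[i] = 1 + Σ_k P[i][k]·h[k].
  h[1] = 1 + 1/4·h[1] + 1/4·h[2] + 1/8·h[3] + 1/8·h[4] + 1/8·h[5]
  h[2] = 1 + 1/8·h[1] + 1/4·h[2] + 1/4·h[3] + 1/8·h[4] + 1/8·h[5]
  h[3] = 1 + 1/8·h[1] + 1/8·h[2] + 1/8·h[3] + 3/8·h[4] + 1/8·h[5]
  h[4] = 1 + 1/8·h[1] + 1/8·h[2] + 1/8·h[3] + 1/4·h[4] + 1/8·h[5]
  h[5] = 1 + 1/8·h[1] + 1/8·h[2] + 1/8·h[3] + 1/4·h[4] + 1/4·h[5]
Solving the 5×5 linear system over states ≠ 0 gives exactly h = [0, 3656/551, 3640/551, 3528/551, 3136/551, 3584/551] (h[0] = 0 is the target).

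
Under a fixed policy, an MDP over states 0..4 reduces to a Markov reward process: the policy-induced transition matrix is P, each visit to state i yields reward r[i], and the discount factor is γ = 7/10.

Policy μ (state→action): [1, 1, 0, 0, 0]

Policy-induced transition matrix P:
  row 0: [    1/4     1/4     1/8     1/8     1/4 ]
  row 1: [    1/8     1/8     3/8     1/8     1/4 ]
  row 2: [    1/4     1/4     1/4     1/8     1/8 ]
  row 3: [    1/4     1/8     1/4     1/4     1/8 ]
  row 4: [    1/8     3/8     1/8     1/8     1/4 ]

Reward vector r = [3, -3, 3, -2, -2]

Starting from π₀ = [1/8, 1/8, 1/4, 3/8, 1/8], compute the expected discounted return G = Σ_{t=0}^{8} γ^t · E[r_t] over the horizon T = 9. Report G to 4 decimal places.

t=0: π = [0.1250, 0.1250, 0.2500, 0.3750, 0.1250], E[r] = -0.2500, γ^t·E[r] = -0.250000, running G = -0.250000
t=1: π = [0.2188, 0.2031, 0.2344, 0.1719, 0.1719], E[r] = 0.0625, γ^t·E[r] = 0.043750, running G = -0.206250
t=2: π = [0.2031, 0.2246, 0.2266, 0.1465, 0.1992], E[r] = -0.0762, γ^t·E[r] = -0.037324, running G = -0.243574
t=3: π = [0.1970, 0.2285, 0.2278, 0.1433, 0.2034], E[r] = -0.1045, γ^t·E[r] = -0.035841, running G = -0.279415
t=4: π = [0.1960, 0.2289, 0.2285, 0.1429, 0.2036], E[r] = -0.1063, γ^t·E[r] = -0.025521, running G = -0.304936
t=5: π = [0.1959, 0.2290, 0.2287, 0.1429, 0.2036], E[r] = -0.1060, γ^t·E[r] = -0.017815, running G = -0.322751
t=6: π = [0.1959, 0.2290, 0.2287, 0.1429, 0.2036], E[r] = -0.1059, γ^t·E[r] = -0.012458, running G = -0.335208
t=7: π = [0.1959, 0.2290, 0.2287, 0.1429, 0.2036], E[r] = -0.1059, γ^t·E[r] = -0.008719, running G = -0.343927
t=8: π = [0.1959, 0.2290, 0.2287, 0.1429, 0.2036], E[r] = -0.1059, γ^t·E[r] = -0.006103, running G = -0.350031

G = -0.3500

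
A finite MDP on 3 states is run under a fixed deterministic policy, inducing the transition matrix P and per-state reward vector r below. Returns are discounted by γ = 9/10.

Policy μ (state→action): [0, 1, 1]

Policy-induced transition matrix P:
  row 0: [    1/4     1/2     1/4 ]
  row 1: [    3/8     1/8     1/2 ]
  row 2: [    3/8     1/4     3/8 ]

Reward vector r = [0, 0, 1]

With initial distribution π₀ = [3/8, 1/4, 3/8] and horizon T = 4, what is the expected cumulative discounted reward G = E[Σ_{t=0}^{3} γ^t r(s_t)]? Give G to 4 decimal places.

G = 1.2702

t=0: π = [0.3750, 0.2500, 0.3750], E[r] = 0.3750, γ^t·E[r] = 0.375000, running G = 0.375000
t=1: π = [0.3281, 0.3125, 0.3594], E[r] = 0.3594, γ^t·E[r] = 0.323438, running G = 0.698438
t=2: π = [0.3340, 0.2930, 0.3730], E[r] = 0.3730, γ^t·E[r] = 0.302168, running G = 1.000605
t=3: π = [0.3333, 0.2969, 0.3699], E[r] = 0.3699, γ^t·E[r] = 0.269637, running G = 1.270243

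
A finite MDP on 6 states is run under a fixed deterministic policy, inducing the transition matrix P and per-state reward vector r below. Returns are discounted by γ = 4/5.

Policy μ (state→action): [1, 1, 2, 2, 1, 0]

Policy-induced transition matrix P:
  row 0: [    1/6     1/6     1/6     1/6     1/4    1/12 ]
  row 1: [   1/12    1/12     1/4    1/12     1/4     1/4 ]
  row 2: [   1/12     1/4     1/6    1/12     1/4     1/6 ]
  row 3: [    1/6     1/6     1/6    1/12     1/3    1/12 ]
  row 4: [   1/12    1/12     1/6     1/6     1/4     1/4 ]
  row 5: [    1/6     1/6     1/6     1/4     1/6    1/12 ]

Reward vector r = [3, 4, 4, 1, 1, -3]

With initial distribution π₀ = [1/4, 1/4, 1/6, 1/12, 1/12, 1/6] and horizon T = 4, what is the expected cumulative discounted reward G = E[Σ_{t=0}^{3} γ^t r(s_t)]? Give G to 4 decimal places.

G = 5.2104

t=0: π = [0.2500, 0.2500, 0.1667, 0.0833, 0.0833, 0.1667], E[r] = 2.0833, γ^t·E[r] = 2.083333, running G = 2.083333
t=1: π = [0.1250, 0.1528, 0.1875, 0.1389, 0.2431, 0.1528], E[r] = 1.6597, γ^t·E[r] = 1.327778, running G = 3.411111
t=2: π = [0.1181, 0.1493, 0.1794, 0.1395, 0.2488, 0.1649], E[r] = 1.5625, γ^t·E[r] = 1.000000, running G = 4.411111
t=3: π = [0.1185, 0.1484, 0.1791, 0.1414, 0.2479, 0.1646], E[r] = 1.5611, γ^t·E[r] = 0.799309, running G = 5.210420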